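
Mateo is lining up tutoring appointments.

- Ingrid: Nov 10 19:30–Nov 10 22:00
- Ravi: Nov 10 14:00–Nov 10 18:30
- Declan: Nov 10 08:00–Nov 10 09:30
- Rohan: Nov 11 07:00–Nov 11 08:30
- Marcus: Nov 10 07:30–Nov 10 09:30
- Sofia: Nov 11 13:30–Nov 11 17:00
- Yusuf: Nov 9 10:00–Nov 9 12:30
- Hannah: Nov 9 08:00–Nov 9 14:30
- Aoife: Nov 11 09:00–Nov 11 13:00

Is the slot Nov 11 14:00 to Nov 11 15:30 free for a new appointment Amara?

Hannah: ends Nov 9 14:30 at or before Amara starts Nov 11 14:00 → clear.
Yusuf: ends Nov 9 12:30 at or before Amara starts Nov 11 14:00 → clear.
Marcus: ends Nov 10 09:30 at or before Amara starts Nov 11 14:00 → clear.
Declan: ends Nov 10 09:30 at or before Amara starts Nov 11 14:00 → clear.
Ravi: ends Nov 10 18:30 at or before Amara starts Nov 11 14:00 → clear.
Ingrid: ends Nov 10 22:00 at or before Amara starts Nov 11 14:00 → clear.
Rohan: ends Nov 11 08:30 at or before Amara starts Nov 11 14:00 → clear.
Aoife: ends Nov 11 13:00 at or before Amara starts Nov 11 14:00 → clear.
Sofia: starts Nov 11 13:30 before Amara ends Nov 11 15:30, and ends Nov 11 17:00 after Amara starts Nov 11 14:00 → overlap.
Amara overlaps Sofia.

No — it overlaps Sofia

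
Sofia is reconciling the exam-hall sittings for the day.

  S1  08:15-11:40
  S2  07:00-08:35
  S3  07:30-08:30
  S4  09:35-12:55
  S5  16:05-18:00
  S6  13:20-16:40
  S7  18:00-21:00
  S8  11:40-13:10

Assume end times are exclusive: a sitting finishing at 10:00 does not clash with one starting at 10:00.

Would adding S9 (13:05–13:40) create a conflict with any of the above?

Yes — it overlaps S6, S8

S2: ends 08:35 at or before S9 starts 13:05 → clear.
S3: ends 08:30 at or before S9 starts 13:05 → clear.
S1: ends 11:40 at or before S9 starts 13:05 → clear.
S4: ends 12:55 at or before S9 starts 13:05 → clear.
S8: starts 11:40 before S9 ends 13:40, and ends 13:10 after S9 starts 13:05 → overlap.
S6: starts 13:20 before S9 ends 13:40, and ends 16:40 after S9 starts 13:05 → overlap.
S5: starts 16:05 at or after S9 ends 13:40 → clear.
S7: starts 18:00 at or after S9 ends 13:40 → clear.
S9 overlaps S6, S8.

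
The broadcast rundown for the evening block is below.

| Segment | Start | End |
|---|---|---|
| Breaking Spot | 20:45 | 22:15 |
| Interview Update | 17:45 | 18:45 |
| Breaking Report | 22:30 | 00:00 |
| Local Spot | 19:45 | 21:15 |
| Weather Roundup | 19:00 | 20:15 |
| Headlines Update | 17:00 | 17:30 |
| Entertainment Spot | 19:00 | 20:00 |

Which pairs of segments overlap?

Breaking Spot & Local Spot, Entertainment Spot & Local Spot, Entertainment Spot & Weather Roundup, Local Spot & Weather Roundup

Sorted by start: Headlines Update, Interview Update, Weather Roundup, Entertainment Spot, Local Spot, Breaking Spot, Breaking Report.
Interview Update starts after Headlines Update ends; Headlines Update is clear from here.
Weather Roundup starts after Interview Update ends; Interview Update is clear from here.
Entertainment Spot starts before Weather Roundup ends → Weather Roundup and Entertainment Spot overlap.
Local Spot starts before Weather Roundup ends → Weather Roundup and Local Spot overlap.
Breaking Spot starts after Weather Roundup ends; Weather Roundup is clear from here.
Local Spot starts before Entertainment Spot ends → Entertainment Spot and Local Spot overlap.
Breaking Spot starts after Entertainment Spot ends; Entertainment Spot is clear from here.
Breaking Spot starts before Local Spot ends → Local Spot and Breaking Spot overlap.
Breaking Report starts after Local Spot ends.
Breaking Report starts after Breaking Spot ends.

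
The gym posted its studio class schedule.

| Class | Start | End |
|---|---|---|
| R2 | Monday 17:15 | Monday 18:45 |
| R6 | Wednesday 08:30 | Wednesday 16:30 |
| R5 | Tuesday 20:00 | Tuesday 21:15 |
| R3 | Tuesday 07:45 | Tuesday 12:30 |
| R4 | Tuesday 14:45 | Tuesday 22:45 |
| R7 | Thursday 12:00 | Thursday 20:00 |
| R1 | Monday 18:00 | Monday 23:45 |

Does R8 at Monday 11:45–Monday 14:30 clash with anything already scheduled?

No — it doesn't clash with anything

R2: starts Monday 17:15 at or after R8 ends Monday 14:30 → clear.
R1: starts Monday 18:00 at or after R8 ends Monday 14:30 → clear.
R3: starts Tuesday 07:45 at or after R8 ends Monday 14:30 → clear.
R4: starts Tuesday 14:45 at or after R8 ends Monday 14:30 → clear.
R5: starts Tuesday 20:00 at or after R8 ends Monday 14:30 → clear.
R6: starts Wednesday 08:30 at or after R8 ends Monday 14:30 → clear.
R7: starts Thursday 12:00 at or after R8 ends Monday 14:30 → clear.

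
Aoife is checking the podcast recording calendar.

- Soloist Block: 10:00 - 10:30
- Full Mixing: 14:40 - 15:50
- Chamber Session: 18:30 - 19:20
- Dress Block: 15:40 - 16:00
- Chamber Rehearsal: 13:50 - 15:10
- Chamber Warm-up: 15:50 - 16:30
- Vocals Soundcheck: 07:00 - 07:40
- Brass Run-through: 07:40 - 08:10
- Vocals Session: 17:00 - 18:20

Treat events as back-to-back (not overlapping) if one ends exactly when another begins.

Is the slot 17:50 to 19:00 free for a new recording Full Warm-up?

Vocals Soundcheck: ends 07:40 at or before Full Warm-up starts 17:50 → clear.
Brass Run-through: ends 08:10 at or before Full Warm-up starts 17:50 → clear.
Soloist Block: ends 10:30 at or before Full Warm-up starts 17:50 → clear.
Chamber Rehearsal: ends 15:10 at or before Full Warm-up starts 17:50 → clear.
Full Mixing: ends 15:50 at or before Full Warm-up starts 17:50 → clear.
Dress Block: ends 16:00 at or before Full Warm-up starts 17:50 → clear.
Chamber Warm-up: ends 16:30 at or before Full Warm-up starts 17:50 → clear.
Vocals Session: starts 17:00 before Full Warm-up ends 19:00, and ends 18:20 after Full Warm-up starts 17:50 → overlap.
Chamber Session: starts 18:30 before Full Warm-up ends 19:00, and ends 19:20 after Full Warm-up starts 17:50 → overlap.
Full Warm-up overlaps Vocals Session, Chamber Session.

No — it overlaps Chamber Session, Vocals Session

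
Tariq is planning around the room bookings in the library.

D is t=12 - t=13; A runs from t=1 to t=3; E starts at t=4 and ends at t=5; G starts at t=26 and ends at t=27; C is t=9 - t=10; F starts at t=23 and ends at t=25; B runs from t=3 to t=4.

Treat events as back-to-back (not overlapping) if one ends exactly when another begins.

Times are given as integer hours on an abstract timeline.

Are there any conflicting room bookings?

Check each pair: they overlap iff neither finishes before the other starts.
Sorted by start: A, B, E, C, D, F, G.
B starts exactly when A ends (back-to-back, no overlap); A is clear from here.
E starts exactly when B ends (back-to-back, no overlap); B is clear from here.
C starts after E ends; E is clear from here.
D starts after C ends; C is clear from here.
F starts after D ends; D is clear from here.
G starts after F ends.
Every pair is clear; the schedule has no overlaps.

No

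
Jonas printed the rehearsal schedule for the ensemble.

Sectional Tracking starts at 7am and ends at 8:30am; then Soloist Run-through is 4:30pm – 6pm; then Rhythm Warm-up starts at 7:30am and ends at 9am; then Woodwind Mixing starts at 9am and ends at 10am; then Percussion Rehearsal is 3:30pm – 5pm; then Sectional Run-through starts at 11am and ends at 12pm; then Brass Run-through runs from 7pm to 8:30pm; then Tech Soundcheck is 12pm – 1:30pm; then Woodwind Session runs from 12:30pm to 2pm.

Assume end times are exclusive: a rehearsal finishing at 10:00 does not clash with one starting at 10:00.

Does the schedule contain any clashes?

Yes

Sorted by start: Sectional Tracking, Rhythm Warm-up, Woodwind Mixing, Sectional Run-through, Tech Soundcheck, Woodwind Session, Percussion Rehearsal, Soloist Run-through, Brass Run-through.
Rhythm Warm-up starts before Sectional Tracking ends → Sectional Tracking and Rhythm Warm-up overlap.
That's a conflict, so the schedule is not conflict-free.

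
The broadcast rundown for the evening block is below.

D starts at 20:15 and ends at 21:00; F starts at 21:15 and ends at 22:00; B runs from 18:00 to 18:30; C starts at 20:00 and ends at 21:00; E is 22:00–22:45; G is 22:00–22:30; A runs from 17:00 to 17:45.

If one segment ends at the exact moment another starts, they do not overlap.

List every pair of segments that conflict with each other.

Sorted by start: A, B, C, D, F, E, G.
B starts after A ends, so A has no further overlaps.
C starts after B ends, so B has no further overlaps.
D starts before C ends → C and D overlap.
F starts after C ends, so C has no further overlaps.
F starts after D ends, so D has no further overlaps.
E starts exactly when F ends (back-to-back, no overlap), so F has no further overlaps.
G starts before E ends → E and G overlap.

C & D, E & G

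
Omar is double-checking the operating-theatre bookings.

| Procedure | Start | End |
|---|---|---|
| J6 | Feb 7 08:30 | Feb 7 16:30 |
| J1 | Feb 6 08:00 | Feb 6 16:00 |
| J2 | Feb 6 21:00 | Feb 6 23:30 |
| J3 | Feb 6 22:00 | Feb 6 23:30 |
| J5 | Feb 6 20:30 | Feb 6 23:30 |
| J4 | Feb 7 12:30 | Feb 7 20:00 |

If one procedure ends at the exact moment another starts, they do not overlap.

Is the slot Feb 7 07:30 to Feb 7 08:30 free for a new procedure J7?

Yes — the slot is free

J1: ends Feb 6 16:00 at or before J7 starts Feb 7 07:30 → clear.
J5: ends Feb 6 23:30 at or before J7 starts Feb 7 07:30 → clear.
J2: ends Feb 6 23:30 at or before J7 starts Feb 7 07:30 → clear.
J3: ends Feb 6 23:30 at or before J7 starts Feb 7 07:30 → clear.
J6: starts Feb 7 08:30 at or after J7 ends Feb 7 08:30 → clear.
J4: starts Feb 7 12:30 at or after J7 ends Feb 7 08:30 → clear.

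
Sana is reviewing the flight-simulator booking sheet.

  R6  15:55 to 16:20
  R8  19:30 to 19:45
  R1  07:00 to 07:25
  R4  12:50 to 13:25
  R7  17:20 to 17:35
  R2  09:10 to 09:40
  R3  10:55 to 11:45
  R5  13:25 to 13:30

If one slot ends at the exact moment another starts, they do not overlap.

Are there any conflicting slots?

No

Two intervals overlap when each starts before the other ends.
Sorted by start: R1, R2, R3, R4, R5, R6, R7, R8.
R2 starts after R1 ends, so R1 has no further overlaps.
R3 starts after R2 ends, so R2 has no further overlaps.
R4 starts after R3 ends, so R3 has no further overlaps.
R5 starts exactly when R4 ends (back-to-back, no overlap), so R4 has no further overlaps.
R6 starts after R5 ends, so R5 has no further overlaps.
R7 starts after R6 ends, so R6 has no further overlaps.
R8 starts after R7 ends.
Every pair is clear; the schedule has no overlaps.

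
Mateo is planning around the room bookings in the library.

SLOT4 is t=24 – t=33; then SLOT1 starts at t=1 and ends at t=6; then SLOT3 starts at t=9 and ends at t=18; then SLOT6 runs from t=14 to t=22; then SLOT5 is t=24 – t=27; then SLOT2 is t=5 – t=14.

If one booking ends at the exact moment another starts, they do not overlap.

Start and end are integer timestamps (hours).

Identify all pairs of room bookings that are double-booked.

Sorted by start: SLOT1, SLOT2, SLOT3, SLOT6, SLOT4, SLOT5.
SLOT2 starts before SLOT1 ends → SLOT1 and SLOT2 overlap.
SLOT3 starts after SLOT1 ends; SLOT1 is clear from here.
SLOT3 starts before SLOT2 ends → SLOT2 and SLOT3 overlap.
SLOT6 starts exactly when SLOT2 ends (back-to-back, no overlap); SLOT2 is clear from here.
SLOT6 starts before SLOT3 ends → SLOT3 and SLOT6 overlap.
SLOT4 starts after SLOT3 ends; SLOT3 is clear from here.
SLOT4 starts after SLOT6 ends; SLOT6 is clear from here.
SLOT5 starts before SLOT4 ends → SLOT4 and SLOT5 overlap.

SLOT1 & SLOT2, SLOT2 & SLOT3, SLOT3 & SLOT6, SLOT4 & SLOT5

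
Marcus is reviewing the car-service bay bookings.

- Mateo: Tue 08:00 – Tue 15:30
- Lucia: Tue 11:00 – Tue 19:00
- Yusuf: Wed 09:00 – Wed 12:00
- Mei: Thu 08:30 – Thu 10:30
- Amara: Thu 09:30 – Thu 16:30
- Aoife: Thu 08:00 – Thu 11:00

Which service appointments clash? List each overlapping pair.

Amara & Aoife, Amara & Mei, Aoife & Mei, Lucia & Mateo

Sorted by start: Mateo, Lucia, Yusuf, Aoife, Mei, Amara.
Lucia starts before Mateo ends → Mateo and Lucia overlap.
Yusuf starts after Mateo ends, so nothing later overlaps Mateo either.
Yusuf starts after Lucia ends, so nothing later overlaps Lucia either.
Aoife starts after Yusuf ends, so nothing later overlaps Yusuf either.
Mei starts before Aoife ends → Aoife and Mei overlap.
Amara starts before Aoife ends → Aoife and Amara overlap.
Amara starts before Mei ends → Mei and Amara overlap.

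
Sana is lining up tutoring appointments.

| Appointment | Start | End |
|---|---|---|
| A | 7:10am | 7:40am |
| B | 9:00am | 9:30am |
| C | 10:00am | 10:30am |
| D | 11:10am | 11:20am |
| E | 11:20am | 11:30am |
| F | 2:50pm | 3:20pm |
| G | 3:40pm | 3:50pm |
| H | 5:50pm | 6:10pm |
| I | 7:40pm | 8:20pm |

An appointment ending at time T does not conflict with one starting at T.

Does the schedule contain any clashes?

No

Two intervals overlap when each starts before the other ends.
Sorted by start: A, B, C, D, E, F, G, H, I.
B starts after A ends — done with A.
C starts after B ends — done with B.
D starts after C ends — done with C.
E starts exactly when D ends (back-to-back, no overlap) — done with D.
F starts after E ends — done with E.
G starts after F ends — done with F.
H starts after G ends — done with G.
I starts after H ends.
Every pair is clear; the schedule has no overlaps.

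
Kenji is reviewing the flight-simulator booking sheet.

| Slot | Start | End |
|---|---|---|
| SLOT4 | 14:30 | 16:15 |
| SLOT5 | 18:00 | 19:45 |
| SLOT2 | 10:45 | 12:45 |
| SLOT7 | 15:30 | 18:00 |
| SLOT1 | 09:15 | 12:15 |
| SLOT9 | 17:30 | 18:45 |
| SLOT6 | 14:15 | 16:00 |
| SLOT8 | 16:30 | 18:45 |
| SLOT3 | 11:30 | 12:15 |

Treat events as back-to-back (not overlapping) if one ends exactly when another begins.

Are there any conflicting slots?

Sorted by start: SLOT1, SLOT2, SLOT3, SLOT6, SLOT4, SLOT7, SLOT8, SLOT9, SLOT5.
SLOT2 starts before SLOT1 ends → SLOT1 and SLOT2 overlap.
That's a conflict, so the schedule is not conflict-free.

Yes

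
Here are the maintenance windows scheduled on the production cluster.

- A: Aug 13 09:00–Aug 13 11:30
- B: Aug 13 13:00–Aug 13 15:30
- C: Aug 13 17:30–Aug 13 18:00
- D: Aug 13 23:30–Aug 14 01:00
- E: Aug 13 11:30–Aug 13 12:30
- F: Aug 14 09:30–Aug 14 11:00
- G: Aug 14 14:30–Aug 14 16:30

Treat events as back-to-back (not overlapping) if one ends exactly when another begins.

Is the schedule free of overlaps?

Two intervals overlap when each starts before the other ends.
Sorted by start: A, E, B, C, D, F, G.
E starts exactly when A ends (back-to-back, no overlap); A is clear from here.
B starts after E ends; E is clear from here.
C starts after B ends; B is clear from here.
D starts after C ends; C is clear from here.
F starts after D ends; D is clear from here.
G starts after F ends.
Every pair is clear; the schedule has no overlaps.

Yes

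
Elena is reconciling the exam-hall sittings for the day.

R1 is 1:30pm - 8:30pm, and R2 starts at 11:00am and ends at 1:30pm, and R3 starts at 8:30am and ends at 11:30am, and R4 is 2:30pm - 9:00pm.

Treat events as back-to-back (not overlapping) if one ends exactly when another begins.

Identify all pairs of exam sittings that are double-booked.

Sorted by start: R3, R2, R1, R4.
R2 starts before R3 ends → R3 and R2 overlap.
R1 starts after R3 ends — done with R3.
R1 starts exactly when R2 ends (back-to-back, no overlap) — done with R2.
R4 starts before R1 ends → R1 and R4 overlap.

R1 & R4, R2 & R3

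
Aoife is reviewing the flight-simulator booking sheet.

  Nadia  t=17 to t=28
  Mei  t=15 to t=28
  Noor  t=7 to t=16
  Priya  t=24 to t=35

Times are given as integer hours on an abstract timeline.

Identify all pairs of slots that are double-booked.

Sorted by start: Noor, Mei, Nadia, Priya.
Mei starts before Noor ends → Noor and Mei overlap.
Nadia starts after Noor ends, so nothing later overlaps Noor either.
Nadia starts before Mei ends → Mei and Nadia overlap.
Priya starts before Mei ends → Mei and Priya overlap.
Priya starts before Nadia ends → Nadia and Priya overlap.

Mei & Nadia, Mei & Noor, Mei & Priya, Nadia & Priya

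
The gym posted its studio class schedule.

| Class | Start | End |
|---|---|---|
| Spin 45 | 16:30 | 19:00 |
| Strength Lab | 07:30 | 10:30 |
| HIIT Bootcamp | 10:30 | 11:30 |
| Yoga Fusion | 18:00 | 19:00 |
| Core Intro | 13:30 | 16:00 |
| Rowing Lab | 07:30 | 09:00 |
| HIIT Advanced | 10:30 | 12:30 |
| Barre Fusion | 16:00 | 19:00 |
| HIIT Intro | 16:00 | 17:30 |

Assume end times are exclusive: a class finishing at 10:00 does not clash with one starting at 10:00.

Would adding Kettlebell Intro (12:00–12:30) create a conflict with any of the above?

Strength Lab: ends 10:30 at or before Kettlebell Intro starts 12:00 → clear.
Rowing Lab: ends 09:00 at or before Kettlebell Intro starts 12:00 → clear.
HIIT Bootcamp: ends 11:30 at or before Kettlebell Intro starts 12:00 → clear.
HIIT Advanced: starts 10:30 before Kettlebell Intro ends 12:30, and ends 12:30 after Kettlebell Intro starts 12:00 → overlap.
Core Intro: starts 13:30 at or after Kettlebell Intro ends 12:30 → clear.
HIIT Intro: starts 16:00 at or after Kettlebell Intro ends 12:30 → clear.
Barre Fusion: starts 16:00 at or after Kettlebell Intro ends 12:30 → clear.
Spin 45: starts 16:30 at or after Kettlebell Intro ends 12:30 → clear.
Yoga Fusion: starts 18:00 at or after Kettlebell Intro ends 12:30 → clear.
Kettlebell Intro overlaps HIIT Advanced.

Yes — it overlaps HIIT Advanced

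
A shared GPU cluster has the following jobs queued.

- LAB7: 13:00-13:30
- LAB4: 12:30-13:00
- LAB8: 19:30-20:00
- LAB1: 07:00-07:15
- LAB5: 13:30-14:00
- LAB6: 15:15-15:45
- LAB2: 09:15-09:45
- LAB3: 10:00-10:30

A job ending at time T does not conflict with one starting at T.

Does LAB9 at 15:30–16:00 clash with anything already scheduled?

LAB1: ends 07:15 at or before LAB9 starts 15:30 → clear.
LAB2: ends 09:45 at or before LAB9 starts 15:30 → clear.
LAB3: ends 10:30 at or before LAB9 starts 15:30 → clear.
LAB4: ends 13:00 at or before LAB9 starts 15:30 → clear.
LAB7: ends 13:30 at or before LAB9 starts 15:30 → clear.
LAB5: ends 14:00 at or before LAB9 starts 15:30 → clear.
LAB6: starts 15:15 before LAB9 ends 16:00, and ends 15:45 after LAB9 starts 15:30 → overlap.
LAB8: starts 19:30 at or after LAB9 ends 16:00 → clear.
LAB9 overlaps LAB6.

Yes — it overlaps LAB6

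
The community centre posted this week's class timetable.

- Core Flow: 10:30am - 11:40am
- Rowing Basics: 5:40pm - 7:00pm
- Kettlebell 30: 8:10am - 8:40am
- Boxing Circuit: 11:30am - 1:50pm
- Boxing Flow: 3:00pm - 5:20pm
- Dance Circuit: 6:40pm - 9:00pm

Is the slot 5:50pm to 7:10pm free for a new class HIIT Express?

No — it overlaps Dance Circuit, Rowing Basics

Kettlebell 30: ends 8:40am at or before HIIT Express starts 5:50pm → clear.
Core Flow: ends 11:40am at or before HIIT Express starts 5:50pm → clear.
Boxing Circuit: ends 1:50pm at or before HIIT Express starts 5:50pm → clear.
Boxing Flow: ends 5:20pm at or before HIIT Express starts 5:50pm → clear.
Rowing Basics: starts 5:40pm before HIIT Express ends 7:10pm, and ends 7:00pm after HIIT Express starts 5:50pm → overlap.
Dance Circuit: starts 6:40pm before HIIT Express ends 7:10pm, and ends 9:00pm after HIIT Express starts 5:50pm → overlap.
HIIT Express overlaps Rowing Basics, Dance Circuit.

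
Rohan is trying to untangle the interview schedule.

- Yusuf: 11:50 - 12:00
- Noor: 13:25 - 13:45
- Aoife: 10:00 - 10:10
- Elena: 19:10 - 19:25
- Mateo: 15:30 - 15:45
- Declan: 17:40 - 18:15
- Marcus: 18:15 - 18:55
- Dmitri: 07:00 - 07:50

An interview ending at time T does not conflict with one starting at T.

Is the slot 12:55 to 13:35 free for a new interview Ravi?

No — it overlaps Noor

Dmitri: ends 07:50 at or before Ravi starts 12:55 → clear.
Aoife: ends 10:10 at or before Ravi starts 12:55 → clear.
Yusuf: ends 12:00 at or before Ravi starts 12:55 → clear.
Noor: starts 13:25 before Ravi ends 13:35, and ends 13:45 after Ravi starts 12:55 → overlap.
Mateo: starts 15:30 at or after Ravi ends 13:35 → clear.
Declan: starts 17:40 at or after Ravi ends 13:35 → clear.
Marcus: starts 18:15 at or after Ravi ends 13:35 → clear.
Elena: starts 19:10 at or after Ravi ends 13:35 → clear.
Ravi overlaps Noor.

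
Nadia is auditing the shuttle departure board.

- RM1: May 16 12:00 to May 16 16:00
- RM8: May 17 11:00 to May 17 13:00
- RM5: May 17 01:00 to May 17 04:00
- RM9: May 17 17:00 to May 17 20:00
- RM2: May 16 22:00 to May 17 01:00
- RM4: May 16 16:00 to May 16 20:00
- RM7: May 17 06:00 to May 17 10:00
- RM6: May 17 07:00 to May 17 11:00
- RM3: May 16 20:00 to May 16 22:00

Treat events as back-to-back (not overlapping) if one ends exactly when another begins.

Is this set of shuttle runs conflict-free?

No

Two intervals overlap when each starts before the other ends.
Sorted by start: RM1, RM4, RM3, RM2, RM5, RM7, RM6, RM8, RM9.
RM4 starts exactly when RM1 ends (back-to-back, no overlap) — done with RM1.
RM3 starts exactly when RM4 ends (back-to-back, no overlap) — done with RM4.
RM2 starts exactly when RM3 ends (back-to-back, no overlap) — done with RM3.
RM5 starts exactly when RM2 ends (back-to-back, no overlap) — done with RM2.
RM7 starts after RM5 ends — done with RM5.
RM6 starts before RM7 ends → RM7 and RM6 overlap.
That's a conflict, so the schedule is not conflict-free.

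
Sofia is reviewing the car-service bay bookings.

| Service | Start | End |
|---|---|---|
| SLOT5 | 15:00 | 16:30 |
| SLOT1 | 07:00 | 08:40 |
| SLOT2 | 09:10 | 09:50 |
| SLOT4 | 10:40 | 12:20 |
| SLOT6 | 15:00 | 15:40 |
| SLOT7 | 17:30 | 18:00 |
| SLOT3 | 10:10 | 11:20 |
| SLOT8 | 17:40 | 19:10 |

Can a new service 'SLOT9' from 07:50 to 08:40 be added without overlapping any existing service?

No — it overlaps SLOT1

SLOT1: starts 07:00 before SLOT9 ends 08:40, and ends 08:40 after SLOT9 starts 07:50 → overlap.
SLOT2: starts 09:10 at or after SLOT9 ends 08:40 → clear.
SLOT3: starts 10:10 at or after SLOT9 ends 08:40 → clear.
SLOT4: starts 10:40 at or after SLOT9 ends 08:40 → clear.
SLOT5: starts 15:00 at or after SLOT9 ends 08:40 → clear.
SLOT6: starts 15:00 at or after SLOT9 ends 08:40 → clear.
SLOT7: starts 17:30 at or after SLOT9 ends 08:40 → clear.
SLOT8: starts 17:40 at or after SLOT9 ends 08:40 → clear.
SLOT9 overlaps SLOT1.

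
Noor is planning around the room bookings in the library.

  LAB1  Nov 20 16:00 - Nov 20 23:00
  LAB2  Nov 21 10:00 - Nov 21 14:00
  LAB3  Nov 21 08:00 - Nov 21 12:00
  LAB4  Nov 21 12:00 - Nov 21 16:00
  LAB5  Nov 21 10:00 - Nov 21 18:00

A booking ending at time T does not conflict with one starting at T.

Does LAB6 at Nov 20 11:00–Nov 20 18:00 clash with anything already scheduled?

LAB1: starts Nov 20 16:00 before LAB6 ends Nov 20 18:00, and ends Nov 20 23:00 after LAB6 starts Nov 20 11:00 → overlap.
LAB3: starts Nov 21 08:00 at or after LAB6 ends Nov 20 18:00 → clear.
LAB2: starts Nov 21 10:00 at or after LAB6 ends Nov 20 18:00 → clear.
LAB5: starts Nov 21 10:00 at or after LAB6 ends Nov 20 18:00 → clear.
LAB4: starts Nov 21 12:00 at or after LAB6 ends Nov 20 18:00 → clear.
LAB6 overlaps LAB1.

Yes — it overlaps LAB1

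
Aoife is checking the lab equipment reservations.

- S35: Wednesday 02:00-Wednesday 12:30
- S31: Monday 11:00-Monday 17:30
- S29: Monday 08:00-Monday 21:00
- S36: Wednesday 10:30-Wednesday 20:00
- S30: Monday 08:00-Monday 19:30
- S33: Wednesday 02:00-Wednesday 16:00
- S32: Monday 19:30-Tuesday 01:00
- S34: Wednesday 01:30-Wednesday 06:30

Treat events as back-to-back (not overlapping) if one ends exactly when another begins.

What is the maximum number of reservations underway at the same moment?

Sweep the timeline, counting +1 at each start and −1 at each end (ends before starts at a tie):
Monday 08:00 start S29 → 1
Monday 08:00 start S30 → 2
Monday 11:00 start S31 → 3
Monday 17:30 end S31 → 2
Monday 19:30 end S30 → 1
Monday 19:30 start S32 → 2
Monday 21:00 end S29 → 1
Tuesday 01:00 end S32 → 0
Wednesday 01:30 start S34 → 1
Wednesday 02:00 start S33 → 2
Wednesday 02:00 start S35 → 3
Wednesday 06:30 end S34 → 2
Wednesday 10:30 start S36 → 3
Wednesday 12:30 end S35 → 2
Wednesday 16:00 end S33 → 1
Wednesday 20:00 end S36 → 0
Peak is 3, at Monday 11:00 (S29, S30, S31).

3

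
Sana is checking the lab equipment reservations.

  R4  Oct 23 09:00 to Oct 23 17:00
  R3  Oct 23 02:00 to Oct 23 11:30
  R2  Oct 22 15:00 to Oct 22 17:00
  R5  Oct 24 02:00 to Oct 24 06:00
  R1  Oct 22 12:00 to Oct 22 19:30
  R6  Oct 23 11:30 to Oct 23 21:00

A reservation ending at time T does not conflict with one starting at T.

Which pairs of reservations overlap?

Check each pair: they overlap iff neither finishes before the other starts.
Sorted by start: R1, R2, R3, R4, R6, R5.
R2 starts before R1 ends → R1 and R2 overlap.
R3 starts after R1 ends; R1 is clear from here.
R3 starts after R2 ends; R2 is clear from here.
R4 starts before R3 ends → R3 and R4 overlap.
R6 starts exactly when R3 ends (back-to-back, no overlap); R3 is clear from here.
R6 starts before R4 ends → R4 and R6 overlap.
R5 starts after R4 ends.
R5 starts after R6 ends.

R1 & R2, R3 & R4, R4 & R6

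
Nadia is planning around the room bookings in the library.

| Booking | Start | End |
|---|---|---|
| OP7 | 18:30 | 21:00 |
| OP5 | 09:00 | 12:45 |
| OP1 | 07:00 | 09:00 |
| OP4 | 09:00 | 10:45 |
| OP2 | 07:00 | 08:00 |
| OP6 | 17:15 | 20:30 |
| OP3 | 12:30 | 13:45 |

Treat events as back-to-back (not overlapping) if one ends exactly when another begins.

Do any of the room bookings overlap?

Yes

Check each pair: they overlap iff neither finishes before the other starts.
Sorted by start: OP1, OP2, OP4, OP5, OP3, OP6, OP7.
OP2 starts before OP1 ends → OP1 and OP2 overlap.
That's a conflict, so the schedule is not conflict-free.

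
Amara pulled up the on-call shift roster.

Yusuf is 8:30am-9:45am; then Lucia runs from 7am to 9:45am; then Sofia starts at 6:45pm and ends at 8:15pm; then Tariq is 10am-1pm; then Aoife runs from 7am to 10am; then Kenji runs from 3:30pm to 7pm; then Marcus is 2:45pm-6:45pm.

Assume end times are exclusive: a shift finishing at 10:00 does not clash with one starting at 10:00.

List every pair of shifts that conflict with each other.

Aoife & Lucia, Aoife & Yusuf, Kenji & Marcus, Kenji & Sofia, Lucia & Yusuf

Sorted by start: Aoife, Lucia, Yusuf, Tariq, Marcus, Kenji, Sofia.
Lucia starts before Aoife ends → Aoife and Lucia overlap.
Yusuf starts before Aoife ends → Aoife and Yusuf overlap.
Tariq starts exactly when Aoife ends (back-to-back, no overlap), so nothing later overlaps Aoife either.
Yusuf starts before Lucia ends → Lucia and Yusuf overlap.
Tariq starts after Lucia ends, so nothing later overlaps Lucia either.
Tariq starts after Yusuf ends, so nothing later overlaps Yusuf either.
Marcus starts after Tariq ends, so nothing later overlaps Tariq either.
Kenji starts before Marcus ends → Marcus and Kenji overlap.
Sofia starts exactly when Marcus ends (back-to-back, no overlap).
Sofia starts before Kenji ends → Kenji and Sofia overlap.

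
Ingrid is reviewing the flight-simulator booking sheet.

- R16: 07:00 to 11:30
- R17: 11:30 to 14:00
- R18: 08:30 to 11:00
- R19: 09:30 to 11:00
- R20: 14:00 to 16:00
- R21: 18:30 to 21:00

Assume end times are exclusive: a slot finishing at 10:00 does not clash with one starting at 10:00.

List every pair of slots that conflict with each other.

R16 & R18, R16 & R19, R18 & R19

Sorted by start: R16, R18, R19, R17, R20, R21.
R18 starts before R16 ends → R16 and R18 overlap.
R19 starts before R16 ends → R16 and R19 overlap.
R17 starts exactly when R16 ends (back-to-back, no overlap), so nothing later overlaps R16 either.
R19 starts before R18 ends → R18 and R19 overlap.
R17 starts after R18 ends, so nothing later overlaps R18 either.
R17 starts after R19 ends, so nothing later overlaps R19 either.
R20 starts exactly when R17 ends (back-to-back, no overlap), so nothing later overlaps R17 either.
R21 starts after R20 ends.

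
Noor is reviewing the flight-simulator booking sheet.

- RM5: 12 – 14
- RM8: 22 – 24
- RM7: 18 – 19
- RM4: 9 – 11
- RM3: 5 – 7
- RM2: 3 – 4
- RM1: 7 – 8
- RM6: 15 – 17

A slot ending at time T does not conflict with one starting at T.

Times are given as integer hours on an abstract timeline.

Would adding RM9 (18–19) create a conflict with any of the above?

RM2: ends 4 at or before RM9 starts 18 → clear.
RM3: ends 7 at or before RM9 starts 18 → clear.
RM1: ends 8 at or before RM9 starts 18 → clear.
RM4: ends 11 at or before RM9 starts 18 → clear.
RM5: ends 14 at or before RM9 starts 18 → clear.
RM6: ends 17 at or before RM9 starts 18 → clear.
RM7: starts 18 before RM9 ends 19, and ends 19 after RM9 starts 18 → overlap.
RM8: starts 22 at or after RM9 ends 19 → clear.
RM9 overlaps RM7.

Yes — it overlaps RM7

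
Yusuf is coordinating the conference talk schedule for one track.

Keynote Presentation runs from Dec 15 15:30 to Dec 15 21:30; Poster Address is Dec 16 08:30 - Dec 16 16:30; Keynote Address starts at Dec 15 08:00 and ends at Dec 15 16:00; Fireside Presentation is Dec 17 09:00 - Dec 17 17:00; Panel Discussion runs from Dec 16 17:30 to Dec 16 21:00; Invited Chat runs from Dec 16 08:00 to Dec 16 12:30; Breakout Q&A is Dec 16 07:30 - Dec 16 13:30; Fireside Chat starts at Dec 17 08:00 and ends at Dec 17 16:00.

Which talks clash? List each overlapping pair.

Breakout Q&A & Invited Chat, Breakout Q&A & Poster Address, Fireside Chat & Fireside Presentation, Invited Chat & Poster Address, Keynote Address & Keynote Presentation

Check each pair: they overlap iff neither finishes before the other starts.
Sorted by start: Keynote Address, Keynote Presentation, Breakout Q&A, Invited Chat, Poster Address, Panel Discussion, Fireside Chat, Fireside Presentation.
Keynote Presentation starts before Keynote Address ends → Keynote Address and Keynote Presentation overlap.
Breakout Q&A starts after Keynote Address ends — done with Keynote Address.
Breakout Q&A starts after Keynote Presentation ends — done with Keynote Presentation.
Invited Chat starts before Breakout Q&A ends → Breakout Q&A and Invited Chat overlap.
Poster Address starts before Breakout Q&A ends → Breakout Q&A and Poster Address overlap.
Panel Discussion starts after Breakout Q&A ends — done with Breakout Q&A.
Poster Address starts before Invited Chat ends → Invited Chat and Poster Address overlap.
Panel Discussion starts after Invited Chat ends — done with Invited Chat.
Panel Discussion starts after Poster Address ends — done with Poster Address.
Fireside Chat starts after Panel Discussion ends — done with Panel Discussion.
Fireside Presentation starts before Fireside Chat ends → Fireside Chat and Fireside Presentation overlap.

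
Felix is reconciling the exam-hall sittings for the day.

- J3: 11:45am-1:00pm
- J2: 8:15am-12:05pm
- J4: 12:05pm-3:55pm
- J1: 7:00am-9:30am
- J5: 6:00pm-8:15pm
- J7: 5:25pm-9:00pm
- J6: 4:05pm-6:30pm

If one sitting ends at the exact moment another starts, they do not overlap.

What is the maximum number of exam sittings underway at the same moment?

3

Sweep the timeline, counting +1 at each start and −1 at each end (ends before starts at a tie):
7:00am start J1 → 1
8:15am start J2 → 2
9:30am end J1 → 1
11:45am start J3 → 2
12:05pm end J2 → 1
12:05pm start J4 → 2
1:00pm end J3 → 1
3:55pm end J4 → 0
4:05pm start J6 → 1
5:25pm start J7 → 2
6:00pm start J5 → 3
6:30pm end J6 → 2
8:15pm end J5 → 1
9:00pm end J7 → 0
Peak is 3, at 6:00pm (J5, J6, J7).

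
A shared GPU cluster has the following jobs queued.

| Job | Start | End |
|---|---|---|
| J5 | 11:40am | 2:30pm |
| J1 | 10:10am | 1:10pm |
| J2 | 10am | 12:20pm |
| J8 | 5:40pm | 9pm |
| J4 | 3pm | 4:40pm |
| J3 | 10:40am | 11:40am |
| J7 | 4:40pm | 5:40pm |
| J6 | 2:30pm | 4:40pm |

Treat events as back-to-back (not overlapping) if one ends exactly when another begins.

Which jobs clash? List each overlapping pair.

J1 & J2, J1 & J3, J1 & J5, J2 & J3, J2 & J5, J4 & J6

Sorted by start: J2, J1, J3, J5, J6, J4, J7, J8.
J1 starts before J2 ends → J2 and J1 overlap.
J3 starts before J2 ends → J2 and J3 overlap.
J5 starts before J2 ends → J2 and J5 overlap.
J6 starts after J2 ends; J2 is clear from here.
J3 starts before J1 ends → J1 and J3 overlap.
J5 starts before J1 ends → J1 and J5 overlap.
J6 starts after J1 ends; J1 is clear from here.
J5 starts exactly when J3 ends (back-to-back, no overlap); J3 is clear from here.
J6 starts exactly when J5 ends (back-to-back, no overlap); J5 is clear from here.
J4 starts before J6 ends → J6 and J4 overlap.
J7 starts exactly when J6 ends (back-to-back, no overlap); J6 is clear from here.
J7 starts exactly when J4 ends (back-to-back, no overlap); J4 is clear from here.
J8 starts exactly when J7 ends (back-to-back, no overlap).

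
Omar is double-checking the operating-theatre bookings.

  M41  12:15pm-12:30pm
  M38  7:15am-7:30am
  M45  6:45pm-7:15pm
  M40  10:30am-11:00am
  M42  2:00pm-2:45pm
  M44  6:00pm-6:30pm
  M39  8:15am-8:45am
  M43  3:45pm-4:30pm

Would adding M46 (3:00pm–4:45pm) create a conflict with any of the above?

M38: ends 7:30am at or before M46 starts 3:00pm → clear.
M39: ends 8:45am at or before M46 starts 3:00pm → clear.
M40: ends 11:00am at or before M46 starts 3:00pm → clear.
M41: ends 12:30pm at or before M46 starts 3:00pm → clear.
M42: ends 2:45pm at or before M46 starts 3:00pm → clear.
M43: starts 3:45pm before M46 ends 4:45pm, and ends 4:30pm after M46 starts 3:00pm → overlap.
M44: starts 6:00pm at or after M46 ends 4:45pm → clear.
M45: starts 6:45pm at or after M46 ends 4:45pm → clear.
M46 overlaps M43.

Yes — it overlaps M43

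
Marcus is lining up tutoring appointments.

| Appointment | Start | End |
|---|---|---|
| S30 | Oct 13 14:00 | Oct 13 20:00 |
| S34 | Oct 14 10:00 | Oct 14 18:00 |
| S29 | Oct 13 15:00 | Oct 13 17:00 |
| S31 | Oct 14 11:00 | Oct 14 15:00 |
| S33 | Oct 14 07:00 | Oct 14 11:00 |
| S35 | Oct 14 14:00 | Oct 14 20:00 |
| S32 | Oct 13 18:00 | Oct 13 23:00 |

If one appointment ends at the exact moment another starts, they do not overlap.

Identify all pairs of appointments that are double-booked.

Sorted by start: S30, S29, S32, S33, S34, S31, S35.
S29 starts before S30 ends → S30 and S29 overlap.
S32 starts before S30 ends → S30 and S32 overlap.
S33 starts after S30 ends, so nothing later overlaps S30 either.
S32 starts after S29 ends, so nothing later overlaps S29 either.
S33 starts after S32 ends, so nothing later overlaps S32 either.
S34 starts before S33 ends → S33 and S34 overlap.
S31 starts exactly when S33 ends (back-to-back, no overlap), so nothing later overlaps S33 either.
S31 starts before S34 ends → S34 and S31 overlap.
S35 starts before S34 ends → S34 and S35 overlap.
S35 starts before S31 ends → S31 and S35 overlap.

S29 & S30, S30 & S32, S31 & S34, S31 & S35, S33 & S34, S34 & S35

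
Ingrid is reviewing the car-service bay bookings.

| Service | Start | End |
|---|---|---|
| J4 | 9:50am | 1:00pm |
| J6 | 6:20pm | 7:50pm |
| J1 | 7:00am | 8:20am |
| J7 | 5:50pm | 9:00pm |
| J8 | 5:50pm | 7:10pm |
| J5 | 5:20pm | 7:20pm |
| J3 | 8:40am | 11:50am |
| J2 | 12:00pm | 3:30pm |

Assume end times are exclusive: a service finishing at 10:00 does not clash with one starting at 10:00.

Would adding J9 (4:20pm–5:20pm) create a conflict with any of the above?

J1: ends 8:20am at or before J9 starts 4:20pm → clear.
J3: ends 11:50am at or before J9 starts 4:20pm → clear.
J4: ends 1:00pm at or before J9 starts 4:20pm → clear.
J2: ends 3:30pm at or before J9 starts 4:20pm → clear.
J5: starts 5:20pm at or after J9 ends 5:20pm → clear.
J7: starts 5:50pm at or after J9 ends 5:20pm → clear.
J8: starts 5:50pm at or after J9 ends 5:20pm → clear.
J6: starts 6:20pm at or after J9 ends 5:20pm → clear.

No — it doesn't clash with anything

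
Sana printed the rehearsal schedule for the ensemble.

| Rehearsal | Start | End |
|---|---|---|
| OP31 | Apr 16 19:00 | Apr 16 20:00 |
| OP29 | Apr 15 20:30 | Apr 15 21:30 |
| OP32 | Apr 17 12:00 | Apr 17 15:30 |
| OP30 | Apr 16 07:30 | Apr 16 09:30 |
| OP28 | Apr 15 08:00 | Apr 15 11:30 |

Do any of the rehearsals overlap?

Check each pair: they overlap iff neither finishes before the other starts.
Sorted by start: OP28, OP29, OP30, OP31, OP32.
OP29 starts after OP28 ends — done with OP28.
OP30 starts after OP29 ends — done with OP29.
OP31 starts after OP30 ends — done with OP30.
OP32 starts after OP31 ends.
Every pair is clear; the schedule has no overlaps.

No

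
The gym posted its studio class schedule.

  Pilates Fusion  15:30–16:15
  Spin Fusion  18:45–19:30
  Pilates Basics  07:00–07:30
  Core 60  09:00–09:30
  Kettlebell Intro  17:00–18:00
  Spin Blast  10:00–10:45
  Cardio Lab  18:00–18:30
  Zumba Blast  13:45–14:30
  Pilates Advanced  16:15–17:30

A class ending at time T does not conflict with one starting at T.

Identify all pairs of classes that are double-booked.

Sorted by start: Pilates Basics, Core 60, Spin Blast, Zumba Blast, Pilates Fusion, Pilates Advanced, Kettlebell Intro, Cardio Lab, Spin Fusion.
Core 60 starts after Pilates Basics ends; Pilates Basics is clear from here.
Spin Blast starts after Core 60 ends; Core 60 is clear from here.
Zumba Blast starts after Spin Blast ends; Spin Blast is clear from here.
Pilates Fusion starts after Zumba Blast ends; Zumba Blast is clear from here.
Pilates Advanced starts exactly when Pilates Fusion ends (back-to-back, no overlap); Pilates Fusion is clear from here.
Kettlebell Intro starts before Pilates Advanced ends → Pilates Advanced and Kettlebell Intro overlap.
Cardio Lab starts after Pilates Advanced ends; Pilates Advanced is clear from here.
Cardio Lab starts exactly when Kettlebell Intro ends (back-to-back, no overlap); Kettlebell Intro is clear from here.
Spin Fusion starts after Cardio Lab ends.

Kettlebell Intro & Pilates Advanced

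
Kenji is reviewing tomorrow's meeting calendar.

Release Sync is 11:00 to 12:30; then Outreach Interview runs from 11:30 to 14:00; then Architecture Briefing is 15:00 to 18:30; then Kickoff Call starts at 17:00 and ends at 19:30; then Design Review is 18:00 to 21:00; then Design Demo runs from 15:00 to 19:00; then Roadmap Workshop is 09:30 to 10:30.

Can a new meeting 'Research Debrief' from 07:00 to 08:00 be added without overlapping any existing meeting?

Roadmap Workshop: starts 09:30 at or after Research Debrief ends 08:00 → clear.
Release Sync: starts 11:00 at or after Research Debrief ends 08:00 → clear.
Outreach Interview: starts 11:30 at or after Research Debrief ends 08:00 → clear.
Design Demo: starts 15:00 at or after Research Debrief ends 08:00 → clear.
Architecture Briefing: starts 15:00 at or after Research Debrief ends 08:00 → clear.
Kickoff Call: starts 17:00 at or after Research Debrief ends 08:00 → clear.
Design Review: starts 18:00 at or after Research Debrief ends 08:00 → clear.

Yes — the slot is free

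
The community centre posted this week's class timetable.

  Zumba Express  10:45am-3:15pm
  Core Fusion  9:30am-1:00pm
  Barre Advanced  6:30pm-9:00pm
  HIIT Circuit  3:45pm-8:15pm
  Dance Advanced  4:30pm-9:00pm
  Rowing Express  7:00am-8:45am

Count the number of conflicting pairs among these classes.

Sorted by start: Rowing Express, Core Fusion, Zumba Express, HIIT Circuit, Dance Advanced, Barre Advanced.
Core Fusion starts after Rowing Express ends, so nothing later overlaps Rowing Express either.
Zumba Express starts before Core Fusion ends → Core Fusion and Zumba Express overlap.
HIIT Circuit starts after Core Fusion ends, so nothing later overlaps Core Fusion either.
HIIT Circuit starts after Zumba Express ends, so nothing later overlaps Zumba Express either.
Dance Advanced starts before HIIT Circuit ends → HIIT Circuit and Dance Advanced overlap.
Barre Advanced starts before HIIT Circuit ends → HIIT Circuit and Barre Advanced overlap.
Barre Advanced starts before Dance Advanced ends → Dance Advanced and Barre Advanced overlap.
Overlapping pairs: Barre Advanced & Dance Advanced, Barre Advanced & HIIT Circuit, Core Fusion & Zumba Express, Dance Advanced & HIIT Circuit — 4 in total.

4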